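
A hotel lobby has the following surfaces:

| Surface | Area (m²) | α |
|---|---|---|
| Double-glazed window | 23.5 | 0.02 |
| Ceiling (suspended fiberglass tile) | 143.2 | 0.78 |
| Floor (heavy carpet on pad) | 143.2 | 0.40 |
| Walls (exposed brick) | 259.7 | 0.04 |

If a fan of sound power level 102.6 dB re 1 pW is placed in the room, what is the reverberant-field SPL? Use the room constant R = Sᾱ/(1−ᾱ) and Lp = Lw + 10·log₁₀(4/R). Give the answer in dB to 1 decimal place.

A = 179.834 sabins; S = 569.6 m².
ᾱ = 179.834/569.6 = 0.3157; R = Sᾱ/(1−ᾱ) = 179.834/(1−0.3157) = 262.800 m².
Lp = 102.6 + 10·log₁₀(4/262.800) = 102.6 + (-18.18) = 84.4 dB.

84.4 dB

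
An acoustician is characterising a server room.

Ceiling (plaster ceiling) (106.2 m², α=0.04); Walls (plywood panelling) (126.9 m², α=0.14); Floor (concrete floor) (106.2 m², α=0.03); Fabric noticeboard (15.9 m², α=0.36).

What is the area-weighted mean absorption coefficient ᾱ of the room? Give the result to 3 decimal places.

0.087

S = Σ Sᵢ = 106.2 + 126.9 + 106.2 + 15.9 = 355.2 m².
Weighted sum Σ Sα = 30.924.
ᾱ = 30.924 / 355.2 = 0.087.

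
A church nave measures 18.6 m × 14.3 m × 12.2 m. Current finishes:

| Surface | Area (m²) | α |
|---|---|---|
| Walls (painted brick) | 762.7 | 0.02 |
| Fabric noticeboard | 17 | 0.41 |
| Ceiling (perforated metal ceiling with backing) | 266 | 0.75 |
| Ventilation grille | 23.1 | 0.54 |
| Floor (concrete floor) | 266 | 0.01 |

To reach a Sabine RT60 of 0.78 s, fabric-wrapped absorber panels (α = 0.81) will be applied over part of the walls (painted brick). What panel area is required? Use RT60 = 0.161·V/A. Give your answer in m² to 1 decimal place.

Total absorption A₁ = 762.7·0.02 + 17·0.41 + 266·0.75 + 23.1·0.54 + 266·0.01
  = 15.254 + 6.970 + 199.500 + 12.474 + 2.660 = 236.858 m² sabins.
V = 3244.956 m³. Target absorption A₂ = 0.161 × 3244.956 / 0.78 = 669.792 sabins.
ΔA needed = 669.792 − 236.858 = 432.934 sabins.
Each m² of panel replacing the walls (painted brick) adds (0.81 − 0.02) = 0.79 sabins.
Area = ΔA/Δα = 432.934/0.79 = 548.0 m².

548.0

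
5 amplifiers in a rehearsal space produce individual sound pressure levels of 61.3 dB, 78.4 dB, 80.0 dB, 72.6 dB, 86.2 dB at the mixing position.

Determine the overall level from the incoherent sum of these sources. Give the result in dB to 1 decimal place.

87.8 dB

Σ 10^(Lᵢ/10) = 6.056e+08.
Combined level = 10 log₁₀(6.056e+08) = 87.8 dB.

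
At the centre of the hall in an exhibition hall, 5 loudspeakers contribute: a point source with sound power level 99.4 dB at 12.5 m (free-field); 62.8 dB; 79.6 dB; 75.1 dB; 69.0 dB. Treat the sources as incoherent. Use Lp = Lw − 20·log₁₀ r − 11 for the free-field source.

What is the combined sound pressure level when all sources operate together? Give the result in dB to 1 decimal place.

Source at 12.5 m: Lp = 99.4 − 20·log₁₀(12.5) − 11 = 66.5 dB.
Sum in the linear (power) domain: Σ 10^(Lᵢ/10) = 10^(66.5/10) + 10^(62.8/10) + 10^(79.6/10) + 10^(75.1/10) + 10^(69.0/10) = 1.379e+08.
L_total = 10·log₁₀(1.379e+08) = 81.4 dB.

81.4 dB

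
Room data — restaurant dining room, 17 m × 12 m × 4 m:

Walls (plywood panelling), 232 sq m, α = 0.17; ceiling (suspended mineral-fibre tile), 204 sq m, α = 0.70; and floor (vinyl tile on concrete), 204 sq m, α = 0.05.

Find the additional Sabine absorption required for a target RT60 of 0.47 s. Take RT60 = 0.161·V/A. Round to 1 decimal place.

Total absorption A₁ = 232×0.17 + 204×0.70 + 204×0.05
  = 39.440 + 142.800 + 10.200 = 192.440 sq m sabins.
Target A₂ = 0.161·816/0.47 = 279.523 sabins (V = 816 m³).
Shortfall: 279.523 − 192.440 = 87.1 sabins.

87.1 sabins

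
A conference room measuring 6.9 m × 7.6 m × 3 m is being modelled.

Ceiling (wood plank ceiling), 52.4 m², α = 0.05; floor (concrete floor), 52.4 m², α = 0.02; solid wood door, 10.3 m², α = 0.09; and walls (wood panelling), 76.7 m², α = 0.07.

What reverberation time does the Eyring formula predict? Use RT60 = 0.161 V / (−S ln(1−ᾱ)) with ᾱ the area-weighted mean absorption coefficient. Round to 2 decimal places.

2.48 s

S = Σ Sᵢ = 191.8 m².
Σ(Sᵢαᵢ) = 52.4·0.05 + 52.4·0.02 + 10.3·0.09 + 76.7·0.07 = 9.964.
Mean coefficient ᾱ = A/S = 0.0519.
Eyring denominator: −S ln(1−ᾱ) = 10.222.
V = 6.9 × 7.6 × 3 = 157.32 m³.
T = 0.161·V/[−S·ln(1−ᾱ)] = 0.161·157.32/10.222 = 2.48 s.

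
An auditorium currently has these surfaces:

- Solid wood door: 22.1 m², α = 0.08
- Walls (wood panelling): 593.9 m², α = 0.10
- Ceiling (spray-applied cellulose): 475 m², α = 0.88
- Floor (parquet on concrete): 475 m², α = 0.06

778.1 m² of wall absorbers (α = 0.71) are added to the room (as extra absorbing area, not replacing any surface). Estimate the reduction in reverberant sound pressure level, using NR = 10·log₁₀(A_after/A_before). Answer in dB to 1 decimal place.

3.2 dB

A_before = Σ Sᵢαᵢ = 22.1·0.08 + 593.9·0.10 + 475·0.88 + 475·0.06 = 507.658 sabins.
Treatment contributes 778.1·0.71 = 552.451 sabins.
New total A_after = 1060.109 sabins.
NR = 10·log₁₀(1060.109/507.658) = 3.2 dB.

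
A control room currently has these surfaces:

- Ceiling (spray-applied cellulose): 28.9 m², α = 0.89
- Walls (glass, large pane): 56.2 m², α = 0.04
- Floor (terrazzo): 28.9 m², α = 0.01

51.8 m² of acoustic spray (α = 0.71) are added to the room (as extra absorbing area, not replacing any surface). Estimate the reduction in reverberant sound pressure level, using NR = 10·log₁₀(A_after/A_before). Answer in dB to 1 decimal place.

3.6 dB

A_before = Σ Sᵢαᵢ = 28.9·0.89 + 56.2·0.04 + 28.9·0.01 = 28.258 sabins.
Treatment contributes 51.8·0.71 = 36.778 sabins.
New total A_after = 65.036 sabins.
NR = 10·log₁₀(65.036/28.258) = 3.6 dB.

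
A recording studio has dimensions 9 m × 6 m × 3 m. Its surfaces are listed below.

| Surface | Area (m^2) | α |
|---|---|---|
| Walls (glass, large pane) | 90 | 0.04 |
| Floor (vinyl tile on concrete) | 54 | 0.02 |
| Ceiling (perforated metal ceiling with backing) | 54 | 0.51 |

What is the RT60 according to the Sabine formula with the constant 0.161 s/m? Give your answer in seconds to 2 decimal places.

0.81 s

Total absorption A = 90·0.04 + 54·0.02 + 54·0.51
  = 3.600 + 1.080 + 27.540 = 32.220 m^2 sabins.
V = 9·6·3 = 162 m³.
T = 0.161 V/A = 0.161·162/32.220 = 0.81 s.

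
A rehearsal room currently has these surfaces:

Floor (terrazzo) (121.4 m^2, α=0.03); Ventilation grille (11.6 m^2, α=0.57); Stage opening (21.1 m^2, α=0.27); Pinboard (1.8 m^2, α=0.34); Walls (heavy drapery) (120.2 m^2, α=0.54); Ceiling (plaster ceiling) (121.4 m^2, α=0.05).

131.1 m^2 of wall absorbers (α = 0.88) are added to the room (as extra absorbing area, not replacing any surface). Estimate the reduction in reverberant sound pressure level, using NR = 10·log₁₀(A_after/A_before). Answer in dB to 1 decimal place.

Summing Sᵢαᵢ: 3.642 + 6.612 + 5.697 + 0.612 + 64.908 + 6.070 → A_before = 87.541 sabins.
Treatment contributes 131.1·0.88 = 115.368 sabins.
New total A_after = 202.909 sabins.
NR = 10·log₁₀(202.909/87.541) = 3.7 dB.

3.7 dB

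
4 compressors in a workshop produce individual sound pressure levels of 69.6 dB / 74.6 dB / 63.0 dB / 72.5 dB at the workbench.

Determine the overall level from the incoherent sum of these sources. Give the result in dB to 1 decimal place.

77.6 dB

Converting to relative power and adding: 10^(69.6/10) + 10^(74.6/10) + 10^(63.0/10) + 10^(72.5/10) = 5.774e+07.
Combined level = 10 log₁₀(5.774e+07) = 77.6 dB.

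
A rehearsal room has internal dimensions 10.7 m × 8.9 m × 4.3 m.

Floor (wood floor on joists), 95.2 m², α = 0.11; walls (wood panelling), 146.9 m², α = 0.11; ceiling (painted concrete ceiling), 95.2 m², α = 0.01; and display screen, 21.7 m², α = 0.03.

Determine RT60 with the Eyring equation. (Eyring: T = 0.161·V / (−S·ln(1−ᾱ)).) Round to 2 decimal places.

S = Σ Sᵢ = 359.0 m².
Absorption A = 95.2×0.11 + 146.9×0.11 + 95.2×0.01 + 21.7×0.03 = 28.234 sabins.
ᾱ = 28.234 / 359.0 = 0.0786.
−S·ln(1−ᾱ) = −359.0 × ln(1 − 0.0786) = 29.388.
V = 10.7 × 8.9 × 4.3 = 409.489 m³.
RT60 = 0.161 × 409.489 / 29.388 = 2.24 s.

2.24 s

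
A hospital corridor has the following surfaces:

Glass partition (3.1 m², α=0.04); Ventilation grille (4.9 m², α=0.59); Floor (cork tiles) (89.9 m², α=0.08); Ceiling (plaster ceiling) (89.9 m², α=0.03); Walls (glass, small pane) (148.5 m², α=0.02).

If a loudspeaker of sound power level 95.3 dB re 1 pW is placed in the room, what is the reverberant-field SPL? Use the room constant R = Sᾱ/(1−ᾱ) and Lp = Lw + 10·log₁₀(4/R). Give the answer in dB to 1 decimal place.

89.1 dB

Σ(Sᵢαᵢ) = 3.1·0.04 + 4.9·0.59 + 89.9·0.08 + 89.9·0.03 + 148.5·0.02 = 15.874; total area S = 336.3 m².
ᾱ = 0.0472, so room constant R = A/(1−ᾱ) = 16.660 m².
Lp = Lw + 10 log₁₀(4/R) = 95.3 -6.20 = 89.1 dB.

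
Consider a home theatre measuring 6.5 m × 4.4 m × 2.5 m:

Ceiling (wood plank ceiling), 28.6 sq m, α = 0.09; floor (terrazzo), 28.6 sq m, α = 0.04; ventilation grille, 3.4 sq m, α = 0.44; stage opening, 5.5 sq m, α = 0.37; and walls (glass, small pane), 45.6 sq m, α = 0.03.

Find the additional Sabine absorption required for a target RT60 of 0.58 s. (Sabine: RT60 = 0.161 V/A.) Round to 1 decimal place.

Summing Sᵢαᵢ: 2.574 + 1.144 + 1.496 + 2.035 + 1.368 → A₁ = 8.617 sabins.
V = 71.5 m³. Required absorption A₂ = 0.161 × 71.5 / 0.58 = 19.847 sabins.
Shortfall: 19.847 − 8.617 = 11.2 sabins.

11.2 sabins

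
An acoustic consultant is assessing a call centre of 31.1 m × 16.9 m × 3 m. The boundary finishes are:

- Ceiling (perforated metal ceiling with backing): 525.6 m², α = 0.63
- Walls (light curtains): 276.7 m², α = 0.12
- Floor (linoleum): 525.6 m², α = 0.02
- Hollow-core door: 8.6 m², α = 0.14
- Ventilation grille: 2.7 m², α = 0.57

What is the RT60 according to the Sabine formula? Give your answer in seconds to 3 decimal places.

0.672 sec

Summing Sᵢαᵢ: 331.128 + 33.204 + 10.512 + 1.204 + 1.539 → A = 377.587 sabins.
Room volume: 1576.77 m³.
RT60 = 0.161 · V / A = 0.161 × 1576.77 / 377.587 = 0.672 s.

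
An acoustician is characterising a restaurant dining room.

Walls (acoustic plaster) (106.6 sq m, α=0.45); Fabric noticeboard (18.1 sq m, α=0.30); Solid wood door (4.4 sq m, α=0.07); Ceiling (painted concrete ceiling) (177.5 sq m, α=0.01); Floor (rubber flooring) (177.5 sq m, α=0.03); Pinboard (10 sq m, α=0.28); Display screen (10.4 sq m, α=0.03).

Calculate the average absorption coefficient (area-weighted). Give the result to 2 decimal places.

0.13

S = Σ Sᵢ = 106.6 + 18.1 + 4.4 + 177.5 + 177.5 + 10 + 10.4 = 504.5 sq m.
A = 106.6×0.45 + 18.1×0.30 + 4.4×0.07 + 177.5×0.01 + 177.5×0.03 + 10×0.28 + 10.4×0.03 = 63.920 sabins.
ᾱ = A/S = 0.13.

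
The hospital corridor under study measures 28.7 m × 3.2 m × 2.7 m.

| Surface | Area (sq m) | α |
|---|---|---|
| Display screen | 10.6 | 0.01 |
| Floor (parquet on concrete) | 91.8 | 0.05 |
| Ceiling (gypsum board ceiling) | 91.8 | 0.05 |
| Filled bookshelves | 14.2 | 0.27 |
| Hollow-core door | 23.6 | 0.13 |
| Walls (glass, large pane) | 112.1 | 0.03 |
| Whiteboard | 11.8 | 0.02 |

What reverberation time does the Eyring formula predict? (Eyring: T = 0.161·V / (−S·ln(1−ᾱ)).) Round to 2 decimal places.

Total surface area S = 10.6 + 91.8 + 91.8 + 14.2 + 23.6 + 112.1 + 11.8 = 355.9 sq m.
Absorption A = 10.6·0.01 + 91.8·0.05 + 91.8·0.05 + 14.2·0.27 + 23.6·0.13 + 112.1·0.03 + 11.8·0.02 = 19.787 sabins.
ᾱ = 19.787 / 355.9 = 0.0556.
Eyring denominator: −S ln(1−ᾱ) = 20.359.
V = 28.7 × 3.2 × 2.7 = 247.968 m³.
T = 0.161·V/[−S·ln(1−ᾱ)] = 0.161·247.968/20.359 = 1.96 s.

1.96 s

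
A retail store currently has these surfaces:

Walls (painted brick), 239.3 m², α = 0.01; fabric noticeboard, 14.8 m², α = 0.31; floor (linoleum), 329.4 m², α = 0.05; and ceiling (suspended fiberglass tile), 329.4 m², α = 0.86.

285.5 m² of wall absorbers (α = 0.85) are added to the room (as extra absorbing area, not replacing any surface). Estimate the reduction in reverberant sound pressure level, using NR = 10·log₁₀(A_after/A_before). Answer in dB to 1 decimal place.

Summing Sᵢαᵢ: 2.393 + 4.588 + 16.470 + 283.284 → A_before = 306.735 sabins.
Treatment contributes 285.5·0.85 = 242.675 sabins.
New total A_after = 549.410 sabins.
Reduction = 10 log₁₀(A_after/A_before) = 10 log₁₀(1.7912) = 2.5 dB.

2.5 dB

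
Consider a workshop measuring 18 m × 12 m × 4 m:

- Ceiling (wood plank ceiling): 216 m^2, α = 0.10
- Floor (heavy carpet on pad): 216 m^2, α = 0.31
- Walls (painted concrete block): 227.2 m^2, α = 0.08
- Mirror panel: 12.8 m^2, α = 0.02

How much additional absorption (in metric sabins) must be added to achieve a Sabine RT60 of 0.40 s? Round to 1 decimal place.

240.8 sabins

Equivalent absorption area: A₁ = 216*0.10 + 216*0.31 + 227.2*0.08 + 12.8*0.02 = 106.992 m^2.
Target A₂ = 0.161·864/0.40 = 347.760 sabins (V = 864 m³).
ΔA = A₂ − A₁ = 347.760 − 106.992 = 240.8 sabins.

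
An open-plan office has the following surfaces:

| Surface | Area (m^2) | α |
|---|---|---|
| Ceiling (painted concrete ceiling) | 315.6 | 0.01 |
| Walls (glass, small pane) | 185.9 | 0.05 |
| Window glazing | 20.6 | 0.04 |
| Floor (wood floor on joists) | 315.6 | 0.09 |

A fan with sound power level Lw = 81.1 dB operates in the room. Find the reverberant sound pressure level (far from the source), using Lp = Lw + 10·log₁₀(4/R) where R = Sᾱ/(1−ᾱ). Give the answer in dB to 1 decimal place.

A = 41.679 sabins; S = 837.7 m^2.
ᾱ = 41.679/837.7 = 0.0498; R = Sᾱ/(1−ᾱ) = 41.679/(1−0.0498) = 43.863 m^2.
Lp = 81.1 + 10·log₁₀(4/43.863) = 81.1 + (-10.40) = 70.7 dB.

70.7 dB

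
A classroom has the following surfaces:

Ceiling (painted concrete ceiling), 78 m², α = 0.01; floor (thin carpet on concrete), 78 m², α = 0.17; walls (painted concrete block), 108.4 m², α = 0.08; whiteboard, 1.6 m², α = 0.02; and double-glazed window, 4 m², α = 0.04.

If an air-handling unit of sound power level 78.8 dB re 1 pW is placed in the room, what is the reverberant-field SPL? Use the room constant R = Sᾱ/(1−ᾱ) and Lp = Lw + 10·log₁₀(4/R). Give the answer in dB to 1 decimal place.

Σ(Sᵢαᵢ) = 78·0.01 + 78·0.17 + 108.4·0.08 + 1.6·0.02 + 4·0.04 = 22.904; total area S = 270.0 m².
ᾱ = 22.904/270.0 = 0.0848; R = Sᾱ/(1−ᾱ) = 22.904/(1−0.0848) = 25.026 m².
Lp = 78.8 + 10·log₁₀(4/25.026) = 78.8 + (-7.96) = 70.8 dB.

70.8 dB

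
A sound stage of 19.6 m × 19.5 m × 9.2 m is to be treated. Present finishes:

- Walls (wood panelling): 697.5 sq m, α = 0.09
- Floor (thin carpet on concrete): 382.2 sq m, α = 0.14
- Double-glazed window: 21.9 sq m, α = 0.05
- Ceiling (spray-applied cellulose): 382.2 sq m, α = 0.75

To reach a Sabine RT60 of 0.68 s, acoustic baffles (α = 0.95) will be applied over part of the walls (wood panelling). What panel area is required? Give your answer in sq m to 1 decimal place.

A₁ = Σ Sᵢαᵢ = 697.5*0.09 + 382.2*0.14 + 21.9*0.05 + 382.2*0.75 = 404.028 sabins.
Required A₂ = 0.161·3516.24/0.68 = 832.522 sabins.
Absorption to add: 832.522 − 404.028 = 428.494 sabins.
Each sq m of panel replacing the walls (wood panelling) adds (0.95 − 0.09) = 0.86 sabins.
Panel area = 428.494 / 0.86 = 498.2 sq m.

498.2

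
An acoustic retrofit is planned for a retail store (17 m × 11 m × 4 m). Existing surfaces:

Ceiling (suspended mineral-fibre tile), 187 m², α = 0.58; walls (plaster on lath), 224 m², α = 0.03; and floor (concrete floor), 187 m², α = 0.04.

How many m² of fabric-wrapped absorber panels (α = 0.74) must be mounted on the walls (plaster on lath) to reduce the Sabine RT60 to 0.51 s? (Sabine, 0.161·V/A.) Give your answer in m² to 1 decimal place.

159.8

A₁ = Σ Sᵢαᵢ = 187·0.58 + 224·0.03 + 187·0.04 = 122.660 sabins.
Required A₂ = 0.161·748/0.51 = 236.133 sabins.
ΔA needed = 236.133 − 122.660 = 113.473 sabins.
Each m² of panel replacing the walls (plaster on lath) adds (0.74 − 0.03) = 0.71 sabins.
Area = ΔA/Δα = 113.473/0.71 = 159.8 m².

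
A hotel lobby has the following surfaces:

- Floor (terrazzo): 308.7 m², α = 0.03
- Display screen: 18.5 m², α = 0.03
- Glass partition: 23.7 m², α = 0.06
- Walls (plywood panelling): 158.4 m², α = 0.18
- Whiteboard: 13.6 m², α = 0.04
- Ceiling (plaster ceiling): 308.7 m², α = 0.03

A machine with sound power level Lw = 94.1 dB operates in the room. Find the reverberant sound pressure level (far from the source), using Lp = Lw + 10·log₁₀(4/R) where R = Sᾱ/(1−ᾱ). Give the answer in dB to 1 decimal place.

82.9 dB

Σ(Sᵢαᵢ) = 308.7×0.03 + 18.5×0.03 + 23.7×0.06 + 158.4×0.18 + 13.6×0.04 + 308.7×0.03 = 49.555; total area S = 831.6 m².
ᾱ = 49.555/831.6 = 0.0596; R = Sᾱ/(1−ᾱ) = 49.555/(1−0.0596) = 52.696 m².
Lp = Lw + 10 log₁₀(4/R) = 94.1 -11.20 = 82.9 dB.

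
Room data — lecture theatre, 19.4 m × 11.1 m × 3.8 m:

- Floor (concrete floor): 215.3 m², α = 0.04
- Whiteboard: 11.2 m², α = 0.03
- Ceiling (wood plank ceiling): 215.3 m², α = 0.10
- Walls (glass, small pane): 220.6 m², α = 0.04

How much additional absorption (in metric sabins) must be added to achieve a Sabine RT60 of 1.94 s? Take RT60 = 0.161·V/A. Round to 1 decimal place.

Total absorption A₁ = 215.3×0.04 + 11.2×0.03 + 215.3×0.10 + 220.6×0.04
  = 8.612 + 0.336 + 21.530 + 8.824 = 39.302 m² sabins.
Target A₂ = 0.161·818.292/1.94 = 67.910 sabins (V = 818.292 m³).
ΔA = A₂ − A₁ = 67.910 − 39.302 = 28.6 sabins.

28.6 sabins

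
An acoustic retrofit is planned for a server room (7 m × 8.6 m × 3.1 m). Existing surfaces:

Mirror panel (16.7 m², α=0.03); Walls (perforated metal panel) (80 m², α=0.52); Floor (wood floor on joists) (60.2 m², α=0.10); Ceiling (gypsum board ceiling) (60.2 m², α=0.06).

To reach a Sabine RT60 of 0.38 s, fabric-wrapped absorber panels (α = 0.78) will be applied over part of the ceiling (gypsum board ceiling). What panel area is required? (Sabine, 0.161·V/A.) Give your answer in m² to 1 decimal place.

Summing Sᵢαᵢ: 0.501 + 41.600 + 6.020 + 3.612 → A₁ = 51.733 sabins.
V = 186.62 m³. Target absorption A₂ = 0.161 × 186.62 / 0.38 = 79.068 sabins.
ΔA needed = 79.068 − 51.733 = 27.335 sabins.
Each m² of panel replacing the ceiling (gypsum board ceiling) adds (0.78 − 0.06) = 0.72 sabins.
Panel area = 27.335 / 0.72 = 38.0 m².

38.0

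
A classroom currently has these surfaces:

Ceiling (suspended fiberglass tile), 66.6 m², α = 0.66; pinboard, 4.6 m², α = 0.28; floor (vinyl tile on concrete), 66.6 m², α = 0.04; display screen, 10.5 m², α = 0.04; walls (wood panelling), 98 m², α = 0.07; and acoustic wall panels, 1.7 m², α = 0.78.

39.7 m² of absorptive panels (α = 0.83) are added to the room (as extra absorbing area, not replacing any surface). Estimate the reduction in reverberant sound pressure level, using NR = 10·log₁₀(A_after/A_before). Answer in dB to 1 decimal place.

2.0 dB

Summing Sᵢαᵢ: 43.956 + 1.288 + 2.664 + 0.420 + 6.860 + 1.326 → A_before = 56.514 sabins.
Added absorption = 39.7 × 0.83 = 32.951 sabins.
New total A_after = 89.465 sabins.
NR = 10·log₁₀(89.465/56.514) = 2.0 dB.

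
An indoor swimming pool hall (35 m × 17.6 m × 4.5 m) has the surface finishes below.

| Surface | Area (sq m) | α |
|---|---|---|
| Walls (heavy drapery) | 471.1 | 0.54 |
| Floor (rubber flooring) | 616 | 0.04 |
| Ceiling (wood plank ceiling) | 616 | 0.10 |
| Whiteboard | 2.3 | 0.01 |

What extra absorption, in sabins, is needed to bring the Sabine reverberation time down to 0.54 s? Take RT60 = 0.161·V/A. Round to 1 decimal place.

Equivalent absorption area: A₁ = 471.1·0.54 + 616·0.04 + 616·0.10 + 2.3·0.01 = 340.657 sq m.
For T = 0.54 s, need A₂ = 0.161·V/T = 0.161·2772/0.54 = 826.467 sabins.
Additional absorption ΔA = 826.467 − 340.657 = 485.8 sabins.

485.8 sabins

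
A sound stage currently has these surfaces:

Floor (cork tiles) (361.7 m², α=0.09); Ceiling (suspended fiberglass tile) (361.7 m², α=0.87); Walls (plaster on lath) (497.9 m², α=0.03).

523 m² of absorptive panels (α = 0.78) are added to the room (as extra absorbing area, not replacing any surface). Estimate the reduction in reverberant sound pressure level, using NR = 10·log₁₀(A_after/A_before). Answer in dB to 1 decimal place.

Total absorption A_before = 361.7·0.09 + 361.7·0.87 + 497.9·0.03
  = 32.553 + 314.679 + 14.937 = 362.169 m² sabins.
Added absorption = 523 × 0.78 = 407.940 sabins.
New total A_after = 770.109 sabins.
Reduction = 10 log₁₀(A_after/A_before) = 10 log₁₀(2.1264) = 3.3 dB.

3.3 dB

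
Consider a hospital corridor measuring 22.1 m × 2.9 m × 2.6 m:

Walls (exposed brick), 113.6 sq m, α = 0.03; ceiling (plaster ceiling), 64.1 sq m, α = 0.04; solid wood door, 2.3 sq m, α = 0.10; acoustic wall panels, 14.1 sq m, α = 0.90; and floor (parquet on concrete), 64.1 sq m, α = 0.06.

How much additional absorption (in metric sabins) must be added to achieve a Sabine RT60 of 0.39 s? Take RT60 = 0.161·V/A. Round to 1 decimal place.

46.1 sabins

Total absorption A₁ = 113.6·0.03 + 64.1·0.04 + 2.3·0.10 + 14.1·0.90 + 64.1·0.06
  = 3.408 + 2.564 + 0.230 + 12.690 + 3.846 = 22.738 sq m sabins.
For T = 0.39 s, need A₂ = 0.161·V/T = 0.161·166.634/0.39 = 68.790 sabins.
Additional absorption ΔA = 68.790 − 22.738 = 46.1 sabins.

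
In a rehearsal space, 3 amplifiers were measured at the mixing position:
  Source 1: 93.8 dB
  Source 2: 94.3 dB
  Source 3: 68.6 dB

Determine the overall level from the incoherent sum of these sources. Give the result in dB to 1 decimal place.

97.1 dB

Converting to relative power and adding: 10^(93.8/10) + 10^(94.3/10) + 10^(68.6/10) = 5.098e+09.
Back to dB: 10·log₁₀ Σ = 97.1 dB.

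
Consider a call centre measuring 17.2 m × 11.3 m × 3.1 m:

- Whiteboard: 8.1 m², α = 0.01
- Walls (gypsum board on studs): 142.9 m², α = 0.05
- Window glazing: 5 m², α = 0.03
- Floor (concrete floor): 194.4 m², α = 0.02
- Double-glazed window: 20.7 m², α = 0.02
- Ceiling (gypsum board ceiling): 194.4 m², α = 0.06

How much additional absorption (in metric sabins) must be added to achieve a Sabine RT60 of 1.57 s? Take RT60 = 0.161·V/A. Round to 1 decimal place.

38.4 sabins

Total absorption A₁ = 8.1*0.01 + 142.9*0.05 + 5*0.03 + 194.4*0.02 + 20.7*0.02 + 194.4*0.06
  = 0.081 + 7.145 + 0.150 + 3.888 + 0.414 + 11.664 = 23.342 m² sabins.
For T = 1.57 s, need A₂ = 0.161·V/T = 0.161·602.516/1.57 = 61.787 sabins.
Shortfall: 61.787 − 23.342 = 38.4 sabins.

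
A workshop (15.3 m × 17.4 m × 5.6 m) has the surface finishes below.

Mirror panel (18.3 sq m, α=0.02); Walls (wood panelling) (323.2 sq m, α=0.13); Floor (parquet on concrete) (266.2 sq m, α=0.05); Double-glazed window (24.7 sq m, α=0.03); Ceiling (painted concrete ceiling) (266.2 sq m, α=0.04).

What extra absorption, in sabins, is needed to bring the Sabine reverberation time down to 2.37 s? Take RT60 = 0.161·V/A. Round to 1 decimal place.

34.2 sabins

A₁ = Σ Sᵢαᵢ = 18.3*0.02 + 323.2*0.13 + 266.2*0.05 + 24.7*0.03 + 266.2*0.04 = 67.081 sabins.
V = 1490.832 m³. Required absorption A₂ = 0.161 × 1490.832 / 2.37 = 101.276 sabins.
ΔA = A₂ − A₁ = 101.276 − 67.081 = 34.2 sabins.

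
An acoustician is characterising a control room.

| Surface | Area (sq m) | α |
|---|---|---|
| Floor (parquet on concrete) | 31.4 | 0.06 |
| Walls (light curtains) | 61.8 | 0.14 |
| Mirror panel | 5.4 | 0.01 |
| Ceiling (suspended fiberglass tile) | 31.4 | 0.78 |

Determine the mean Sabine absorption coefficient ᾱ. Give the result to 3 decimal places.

Total surface area S = 130.0 sq m.
A = 31.4*0.06 + 61.8*0.14 + 5.4*0.01 + 31.4*0.78 = 35.082 sabins.
ᾱ = 35.082 / 130.0 = 0.270.

0.270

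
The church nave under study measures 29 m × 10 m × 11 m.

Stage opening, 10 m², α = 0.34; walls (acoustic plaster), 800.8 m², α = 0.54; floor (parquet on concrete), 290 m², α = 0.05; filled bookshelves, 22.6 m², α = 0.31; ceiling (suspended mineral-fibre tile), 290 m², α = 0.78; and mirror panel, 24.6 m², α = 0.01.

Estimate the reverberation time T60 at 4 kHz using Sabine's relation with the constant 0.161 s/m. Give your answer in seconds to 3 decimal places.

Summing Sᵢαᵢ: 3.400 + 432.432 + 14.500 + 7.006 + 226.200 + 0.246 → A = 683.784 sabins.
V = 29·10·11 = 3190 m³.
RT60 = 0.161 · V / A = 0.161 × 3190 / 683.784 = 0.751 s.

0.751 seconds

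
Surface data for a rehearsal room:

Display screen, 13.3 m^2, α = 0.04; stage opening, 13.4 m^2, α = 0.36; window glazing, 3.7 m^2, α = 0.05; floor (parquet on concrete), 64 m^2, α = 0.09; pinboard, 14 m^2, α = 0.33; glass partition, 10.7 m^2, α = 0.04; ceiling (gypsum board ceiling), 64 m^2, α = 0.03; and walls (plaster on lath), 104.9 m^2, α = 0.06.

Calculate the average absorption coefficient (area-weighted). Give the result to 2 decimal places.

S = Σ Sᵢ = 13.3 + 13.4 + 3.7 + 64 + 14 + 10.7 + 64 + 104.9 = 288.0 m^2.
Weighted sum Σ Sα = 24.563.
ᾱ = A/S = 0.09.

0.09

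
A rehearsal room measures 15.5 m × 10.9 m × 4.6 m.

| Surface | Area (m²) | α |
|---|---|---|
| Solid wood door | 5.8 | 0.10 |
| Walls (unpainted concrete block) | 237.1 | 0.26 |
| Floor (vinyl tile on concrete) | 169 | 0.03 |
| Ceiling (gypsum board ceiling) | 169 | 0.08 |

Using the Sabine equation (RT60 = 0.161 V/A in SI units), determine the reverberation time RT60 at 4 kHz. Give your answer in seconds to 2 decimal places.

1.55 sec

Equivalent absorption area: A = 5.8×0.10 + 237.1×0.26 + 169×0.03 + 169×0.08 = 80.816 m².
V = 15.5·10.9·4.6 = 777.17 m³.
RT60 = 0.161 · V / A = 0.161 × 777.17 / 80.816 = 1.55 s.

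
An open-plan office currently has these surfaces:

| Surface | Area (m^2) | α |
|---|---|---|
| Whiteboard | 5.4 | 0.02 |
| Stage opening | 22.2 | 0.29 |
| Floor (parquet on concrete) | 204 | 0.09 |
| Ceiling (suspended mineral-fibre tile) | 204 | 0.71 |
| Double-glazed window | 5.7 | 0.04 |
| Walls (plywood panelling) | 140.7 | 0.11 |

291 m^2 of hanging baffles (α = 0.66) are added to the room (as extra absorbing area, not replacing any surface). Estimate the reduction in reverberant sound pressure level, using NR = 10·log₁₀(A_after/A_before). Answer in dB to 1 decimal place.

3.1 dB

A_before = Σ Sᵢαᵢ = 5.4*0.02 + 22.2*0.29 + 204*0.09 + 204*0.71 + 5.7*0.04 + 140.7*0.11 = 185.451 sabins.
Added absorption = 291 × 0.66 = 192.060 sabins.
A_after = 185.451 + 192.060 = 377.511 sabins.
Reduction = 10 log₁₀(A_after/A_before) = 10 log₁₀(2.0356) = 3.1 dB.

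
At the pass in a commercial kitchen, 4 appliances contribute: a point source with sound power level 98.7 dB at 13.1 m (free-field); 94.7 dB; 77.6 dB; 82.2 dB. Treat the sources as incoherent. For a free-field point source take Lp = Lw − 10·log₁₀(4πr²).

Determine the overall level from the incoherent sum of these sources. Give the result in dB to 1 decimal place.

95.0 dB

Source at 13.1 m: Lp = 98.7 − 10·log₁₀(4π·13.1²) = 98.7 − 10·log₁₀(2156.515) = 65.4 dB.
Sum in the linear (power) domain: Σ 10^(Lᵢ/10) = 10^(65.4/10) + 10^(94.7/10) + 10^(77.6/10) + 10^(82.2/10) = 3.178e+09.
Back to dB: 10·log₁₀ Σ = 95.0 dB.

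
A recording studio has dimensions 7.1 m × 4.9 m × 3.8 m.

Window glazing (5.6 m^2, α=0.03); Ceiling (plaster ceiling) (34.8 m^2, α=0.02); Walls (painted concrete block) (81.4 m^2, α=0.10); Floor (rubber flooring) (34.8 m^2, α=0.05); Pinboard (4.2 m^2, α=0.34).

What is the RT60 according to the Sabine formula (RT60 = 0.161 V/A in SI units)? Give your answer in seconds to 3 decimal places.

1.749 s

A = Σ Sᵢαᵢ = 5.6·0.03 + 34.8·0.02 + 81.4·0.10 + 34.8·0.05 + 4.2·0.34 = 12.172 sabins.
Room volume: 132.202 m³.
Sabine: RT60 = 0.161 × 132.202 / 12.172 = 1.749 s.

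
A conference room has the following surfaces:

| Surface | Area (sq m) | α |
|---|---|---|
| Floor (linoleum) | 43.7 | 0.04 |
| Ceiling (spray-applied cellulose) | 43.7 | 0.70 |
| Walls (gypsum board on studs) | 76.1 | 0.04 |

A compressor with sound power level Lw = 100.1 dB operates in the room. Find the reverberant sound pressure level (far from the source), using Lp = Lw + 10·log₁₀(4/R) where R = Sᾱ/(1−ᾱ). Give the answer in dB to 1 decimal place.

A = 35.382 sabins; S = 163.5 sq m.
ᾱ = 35.382/163.5 = 0.2164; R = Sᾱ/(1−ᾱ) = 35.382/(1−0.2164) = 45.153 sq m.
Lp = 100.1 + 10·log₁₀(4/45.153) = 100.1 + (-10.53) = 89.6 dB.

89.6 dB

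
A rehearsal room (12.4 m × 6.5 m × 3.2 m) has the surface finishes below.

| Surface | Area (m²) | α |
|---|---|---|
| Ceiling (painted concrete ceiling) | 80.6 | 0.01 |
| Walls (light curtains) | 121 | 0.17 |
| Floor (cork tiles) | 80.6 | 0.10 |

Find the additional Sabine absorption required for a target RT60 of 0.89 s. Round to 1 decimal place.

A₁ = Σ Sᵢαᵢ = 80.6·0.01 + 121·0.17 + 80.6·0.10 = 29.436 sabins.
Target A₂ = 0.161·257.92/0.89 = 46.657 sabins (V = 257.92 m³).
ΔA = A₂ − A₁ = 46.657 − 29.436 = 17.2 sabins.

17.2 sabins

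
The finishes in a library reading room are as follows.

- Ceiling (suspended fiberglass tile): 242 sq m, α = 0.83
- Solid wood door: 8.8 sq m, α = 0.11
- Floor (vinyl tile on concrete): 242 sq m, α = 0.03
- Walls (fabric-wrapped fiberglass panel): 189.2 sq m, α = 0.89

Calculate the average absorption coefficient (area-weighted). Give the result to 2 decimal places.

0.55

S = Σ Sᵢ = 242 + 8.8 + 242 + 189.2 = 682.0 sq m.
Weighted sum Σ Sα = 377.476.
ᾱ = A/S = 0.55.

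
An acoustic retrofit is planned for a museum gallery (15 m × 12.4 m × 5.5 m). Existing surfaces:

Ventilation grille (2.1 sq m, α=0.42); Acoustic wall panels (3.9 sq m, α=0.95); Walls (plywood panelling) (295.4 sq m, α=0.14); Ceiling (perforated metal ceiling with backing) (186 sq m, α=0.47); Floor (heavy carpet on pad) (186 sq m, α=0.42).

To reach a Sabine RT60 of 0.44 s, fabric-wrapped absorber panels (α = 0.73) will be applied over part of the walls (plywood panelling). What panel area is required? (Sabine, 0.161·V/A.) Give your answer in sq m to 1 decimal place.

Equivalent absorption area: A₁ = 2.1*0.42 + 3.9*0.95 + 295.4*0.14 + 186*0.47 + 186*0.42 = 211.483 sq m.
V = 1023 m³. Target absorption A₂ = 0.161 × 1023 / 0.44 = 374.325 sabins.
ΔA needed = 374.325 − 211.483 = 162.842 sabins.
Each sq m of panel replacing the walls (plywood panelling) adds (0.73 − 0.14) = 0.59 sabins.
Panel area = 162.842 / 0.59 = 276.0 sq m.

276.0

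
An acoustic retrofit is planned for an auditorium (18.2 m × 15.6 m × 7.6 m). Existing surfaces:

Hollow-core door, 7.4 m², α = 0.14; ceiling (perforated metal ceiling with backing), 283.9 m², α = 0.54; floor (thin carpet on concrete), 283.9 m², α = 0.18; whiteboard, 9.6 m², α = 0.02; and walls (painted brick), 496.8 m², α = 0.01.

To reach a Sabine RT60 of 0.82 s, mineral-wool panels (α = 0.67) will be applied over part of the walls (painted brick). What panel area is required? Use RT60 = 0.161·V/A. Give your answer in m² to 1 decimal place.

322.8

Total absorption A₁ = 7.4·0.14 + 283.9·0.54 + 283.9·0.18 + 9.6·0.02 + 496.8·0.01
  = 1.036 + 153.306 + 51.102 + 0.192 + 4.968 = 210.604 m² sabins.
Required A₂ = 0.161·2157.792/0.82 = 423.664 sabins.
ΔA needed = 423.664 − 210.604 = 213.060 sabins.
Each m² of panel replacing the walls (painted brick) adds (0.67 − 0.01) = 0.66 sabins.
Panel area = 213.060 / 0.66 = 322.8 m².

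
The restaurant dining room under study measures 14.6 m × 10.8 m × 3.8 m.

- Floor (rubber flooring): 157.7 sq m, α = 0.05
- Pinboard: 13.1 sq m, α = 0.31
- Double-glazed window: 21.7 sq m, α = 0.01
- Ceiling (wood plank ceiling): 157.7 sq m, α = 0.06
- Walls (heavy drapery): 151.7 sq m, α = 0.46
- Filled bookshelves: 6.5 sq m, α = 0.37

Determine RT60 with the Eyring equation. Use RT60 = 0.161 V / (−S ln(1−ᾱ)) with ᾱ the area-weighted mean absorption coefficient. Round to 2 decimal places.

0.93 sec

Total surface area S = 157.7 + 13.1 + 21.7 + 157.7 + 151.7 + 6.5 = 508.4 sq m.
Absorption A = 157.7×0.05 + 13.1×0.31 + 21.7×0.01 + 157.7×0.06 + 151.7×0.46 + 6.5×0.37 = 93.812 sabins.
Mean coefficient ᾱ = A/S = 0.1845.
−S·ln(1−ᾱ) = −508.4 × ln(1 − 0.1845) = 103.690.
V = 14.6 × 10.8 × 3.8 = 599.184 m³.
RT60 = 0.161 × 599.184 / 103.690 = 0.93 s.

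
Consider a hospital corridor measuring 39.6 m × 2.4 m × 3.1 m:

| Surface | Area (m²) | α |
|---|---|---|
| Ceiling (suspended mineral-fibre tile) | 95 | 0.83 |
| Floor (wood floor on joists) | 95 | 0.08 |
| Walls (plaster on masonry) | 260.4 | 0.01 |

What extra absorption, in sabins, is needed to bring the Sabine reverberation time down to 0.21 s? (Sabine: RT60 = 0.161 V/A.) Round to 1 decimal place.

136.8 sabins

Equivalent absorption area: A₁ = 95*0.83 + 95*0.08 + 260.4*0.01 = 89.054 m².
V = 294.624 m³. Required absorption A₂ = 0.161 × 294.624 / 0.21 = 225.878 sabins.
Shortfall: 225.878 − 89.054 = 136.8 sabins.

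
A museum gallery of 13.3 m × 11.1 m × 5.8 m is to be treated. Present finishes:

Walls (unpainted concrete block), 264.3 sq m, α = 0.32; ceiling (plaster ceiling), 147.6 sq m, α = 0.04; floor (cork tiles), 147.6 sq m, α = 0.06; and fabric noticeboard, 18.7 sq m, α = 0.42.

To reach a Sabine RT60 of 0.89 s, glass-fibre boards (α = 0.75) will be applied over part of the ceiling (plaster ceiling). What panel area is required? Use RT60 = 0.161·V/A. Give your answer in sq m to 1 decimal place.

A₁ = Σ Sᵢαᵢ = 264.3·0.32 + 147.6·0.04 + 147.6·0.06 + 18.7·0.42 = 107.190 sabins.
V = 856.254 m³. Target absorption A₂ = 0.161 × 856.254 / 0.89 = 154.895 sabins.
ΔA needed = 154.895 − 107.190 = 47.705 sabins.
Each sq m of panel replacing the ceiling (plaster ceiling) adds (0.75 − 0.04) = 0.71 sabins.
Panel area = 47.705 / 0.71 = 67.2 sq m.

67.2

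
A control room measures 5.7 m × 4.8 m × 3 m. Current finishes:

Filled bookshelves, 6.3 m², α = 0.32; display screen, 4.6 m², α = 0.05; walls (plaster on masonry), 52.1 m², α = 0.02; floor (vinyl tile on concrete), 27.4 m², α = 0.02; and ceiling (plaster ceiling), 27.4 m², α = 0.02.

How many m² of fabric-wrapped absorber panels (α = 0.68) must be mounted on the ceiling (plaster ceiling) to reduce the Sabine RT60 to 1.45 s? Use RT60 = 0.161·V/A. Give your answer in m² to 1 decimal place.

A₁ = Σ Sᵢαᵢ = 6.3*0.32 + 4.6*0.05 + 52.1*0.02 + 27.4*0.02 + 27.4*0.02 = 4.384 sabins.
Required A₂ = 0.161·82.08/1.45 = 9.114 sabins.
Absorption to add: 9.114 − 4.384 = 4.730 sabins.
Each m² of panel replacing the ceiling (plaster ceiling) adds (0.68 − 0.02) = 0.66 sabins.
Panel area = 4.730 / 0.66 = 7.2 m².

7.2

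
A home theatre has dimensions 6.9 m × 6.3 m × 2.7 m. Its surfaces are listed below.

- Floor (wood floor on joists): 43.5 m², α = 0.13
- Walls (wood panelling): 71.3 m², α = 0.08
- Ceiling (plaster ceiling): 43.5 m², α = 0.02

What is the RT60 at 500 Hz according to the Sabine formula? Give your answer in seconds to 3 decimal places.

Equivalent absorption area: A = 43.5·0.13 + 71.3·0.08 + 43.5·0.02 = 12.229 m².
Room volume: 117.369 m³.
T = 0.161 V/A = 0.161·117.369/12.229 = 1.545 s.

1.545 s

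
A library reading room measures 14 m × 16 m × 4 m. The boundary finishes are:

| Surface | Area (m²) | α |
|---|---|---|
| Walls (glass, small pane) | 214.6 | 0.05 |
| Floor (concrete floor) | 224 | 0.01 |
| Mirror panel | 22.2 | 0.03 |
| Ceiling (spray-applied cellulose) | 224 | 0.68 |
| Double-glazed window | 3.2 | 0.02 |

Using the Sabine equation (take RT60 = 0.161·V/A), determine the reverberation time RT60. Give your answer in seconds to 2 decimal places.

A = Σ Sᵢαᵢ = 214.6×0.05 + 224×0.01 + 22.2×0.03 + 224×0.68 + 3.2×0.02 = 166.020 sabins.
Room volume: 896 m³.
T = 0.161 V/A = 0.161·896/166.020 = 0.87 s.

0.87 sec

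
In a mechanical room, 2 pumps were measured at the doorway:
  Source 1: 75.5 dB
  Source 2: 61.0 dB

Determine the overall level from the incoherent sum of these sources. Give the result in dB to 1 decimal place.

75.7 dB

Σ 10^(Lᵢ/10) = 3.674e+07.
Combined level = 10 log₁₀(3.674e+07) = 75.7 dB.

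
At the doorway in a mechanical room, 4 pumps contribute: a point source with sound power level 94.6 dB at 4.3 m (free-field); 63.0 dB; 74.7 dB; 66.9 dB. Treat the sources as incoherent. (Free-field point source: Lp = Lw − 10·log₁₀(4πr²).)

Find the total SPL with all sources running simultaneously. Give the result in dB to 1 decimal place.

Source at 4.3 m: Lp = 94.6 − 10·log₁₀(4π·4.3²) = 94.6 − 10·log₁₀(232.352) = 70.9 dB.
Converting to relative power and adding: 10^(70.9/10) + 10^(63.0/10) + 10^(74.7/10) + 10^(66.9/10) = 4.871e+07.
L_total = 10·log₁₀(4.871e+07) = 76.9 dB.

76.9 dB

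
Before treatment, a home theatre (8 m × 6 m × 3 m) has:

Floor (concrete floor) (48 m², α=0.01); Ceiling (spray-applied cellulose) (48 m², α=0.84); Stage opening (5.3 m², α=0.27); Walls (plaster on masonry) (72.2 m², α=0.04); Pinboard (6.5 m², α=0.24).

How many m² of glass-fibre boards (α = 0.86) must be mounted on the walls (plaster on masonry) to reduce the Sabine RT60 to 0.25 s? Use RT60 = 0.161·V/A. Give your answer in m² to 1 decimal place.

A₁ = Σ Sᵢαᵢ = 48×0.01 + 48×0.84 + 5.3×0.27 + 72.2×0.04 + 6.5×0.24 = 46.679 sabins.
Required A₂ = 0.161·144/0.25 = 92.736 sabins.
Absorption to add: 92.736 − 46.679 = 46.057 sabins.
Each m² of panel replacing the walls (plaster on masonry) adds (0.86 − 0.04) = 0.82 sabins.
Area = ΔA/Δα = 46.057/0.82 = 56.2 m².

56.2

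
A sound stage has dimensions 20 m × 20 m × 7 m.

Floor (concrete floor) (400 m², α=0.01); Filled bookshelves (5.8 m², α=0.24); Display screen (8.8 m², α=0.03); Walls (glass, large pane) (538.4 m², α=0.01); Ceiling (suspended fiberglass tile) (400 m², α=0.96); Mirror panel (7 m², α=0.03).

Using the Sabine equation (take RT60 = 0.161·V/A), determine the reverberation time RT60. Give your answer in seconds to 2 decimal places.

1.14 seconds

Summing Sᵢαᵢ: 4.000 + 1.392 + 0.264 + 5.384 + 384.000 + 0.210 → A = 395.250 sabins.
Room volume: 2800 m³.
Sabine: RT60 = 0.161 × 2800 / 395.250 = 1.14 s.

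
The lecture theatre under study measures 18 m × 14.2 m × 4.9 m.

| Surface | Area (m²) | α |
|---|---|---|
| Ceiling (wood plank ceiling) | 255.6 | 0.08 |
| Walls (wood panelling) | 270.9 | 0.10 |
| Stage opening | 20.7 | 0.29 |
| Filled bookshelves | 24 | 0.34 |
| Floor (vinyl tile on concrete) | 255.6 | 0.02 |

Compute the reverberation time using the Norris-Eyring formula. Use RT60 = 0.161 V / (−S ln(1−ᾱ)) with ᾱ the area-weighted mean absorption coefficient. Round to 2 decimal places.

S = Σ Sᵢ = 826.8 m².
Σ(Sᵢαᵢ) = 255.6·0.08 + 270.9·0.10 + 20.7·0.29 + 24·0.34 + 255.6·0.02 = 66.813.
ᾱ = 66.813 / 826.8 = 0.0808.
−S·ln(1−ᾱ) = −826.8 × ln(1 − 0.0808) = 69.659.
V = 18 × 14.2 × 4.9 = 1252.44 m³.
RT60 = 0.161 × 1252.44 / 69.659 = 2.89 s.

2.89 s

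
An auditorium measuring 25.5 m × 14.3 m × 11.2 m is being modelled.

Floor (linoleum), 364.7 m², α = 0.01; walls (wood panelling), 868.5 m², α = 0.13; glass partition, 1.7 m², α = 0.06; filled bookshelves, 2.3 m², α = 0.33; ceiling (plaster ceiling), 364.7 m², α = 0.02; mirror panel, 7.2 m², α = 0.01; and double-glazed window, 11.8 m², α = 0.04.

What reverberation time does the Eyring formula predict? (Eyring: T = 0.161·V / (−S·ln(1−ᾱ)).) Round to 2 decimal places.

Total surface area S = 364.7 + 868.5 + 1.7 + 2.3 + 364.7 + 7.2 + 11.8 = 1620.9 m².
Absorption A = 364.7·0.01 + 868.5·0.13 + 1.7·0.06 + 2.3·0.33 + 364.7·0.02 + 7.2·0.01 + 11.8·0.04 = 125.251 sabins.
ᾱ = 125.251 / 1620.9 = 0.0773.
Eyring denominator: −S ln(1−ᾱ) = 130.403.
V = 25.5 × 14.3 × 11.2 = 4084.08 m³.
RT60 = 0.161 × 4084.08 / 130.403 = 5.04 s.

5.04 s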